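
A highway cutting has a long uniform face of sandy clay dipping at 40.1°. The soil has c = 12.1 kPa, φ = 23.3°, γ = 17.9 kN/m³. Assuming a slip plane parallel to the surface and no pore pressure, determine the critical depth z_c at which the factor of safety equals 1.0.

z_c = 2.81 m

Setting FS = 1.00 in FS = [c + γz cos²β tanφ] / [γz sinβ cosβ] and solving for z:
z = c / [γ cosβ (FS·sinβ − cosβ·tanφ)]
  = 12.1 / [17.9·cos40.1°·(1.00·sin40.1° − cos40.1°·tan23.3°)]
  = 12.1 / [17.9·0.7649·(1.00·0.6441 − 0.7649·0.4307)]
  = 12.1 / 4.3089 = 2.808 m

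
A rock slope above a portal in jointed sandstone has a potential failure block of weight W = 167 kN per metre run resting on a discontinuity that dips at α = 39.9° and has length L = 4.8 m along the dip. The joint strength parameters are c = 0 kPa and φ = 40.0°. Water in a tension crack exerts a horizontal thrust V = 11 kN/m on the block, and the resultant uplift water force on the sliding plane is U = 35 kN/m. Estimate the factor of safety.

Resolving the block weight along and normal to the plane and applying the Mohr–Coulomb strength on the joint:
N' = W cosα − U − V sinα = 167·cos39.9° − 35 − 11·sin39.9° = 86.1 kN/m
Driving force T = W sinα + V cosα = 167·sin39.9° + 11·cos39.9° = 115.6 kN/m
Resisting force R = c·L + N'·tanφ = 0·4.8 + 86.1·tan40.0° = 0.0 + 72.2 = 72.2 kN/m
FS = R / T = 72.2 / 115.6 = 0.625

FS = 0.62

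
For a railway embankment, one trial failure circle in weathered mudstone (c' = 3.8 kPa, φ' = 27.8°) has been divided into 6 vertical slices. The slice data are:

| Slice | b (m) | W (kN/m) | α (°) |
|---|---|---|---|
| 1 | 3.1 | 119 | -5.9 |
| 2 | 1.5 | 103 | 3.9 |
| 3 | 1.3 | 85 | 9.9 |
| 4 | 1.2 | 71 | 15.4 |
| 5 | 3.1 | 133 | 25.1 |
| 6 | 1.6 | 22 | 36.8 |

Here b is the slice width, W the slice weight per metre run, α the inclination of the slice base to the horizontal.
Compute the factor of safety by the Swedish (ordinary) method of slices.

Ordinary method of slices: FS = Σ[c'·Δl_i + (W_i cosα_i)·tanφ'] / Σ W_i sinα_i, with Δl_i = b_i / cosα_i.
Slice 1: Δl = 3.1/cos(-5.9°) = 3.117 m; N'_1 = 119·cos(-5.9°) = 118.4; c'Δl = 11.84; W sinα = -12.2
Slice 2: Δl = 1.5/cos3.9° = 1.503 m; N'_2 = 103·cos3.9° = 102.8; c'Δl = 5.71; W sinα = 7.0
Slice 3: Δl = 1.3/cos9.9° = 1.320 m; N'_3 = 85·cos9.9° = 83.7; c'Δl = 5.01; W sinα = 14.6
Slice 4: Δl = 1.2/cos15.4° = 1.245 m; N'_4 = 71·cos15.4° = 68.5; c'Δl = 4.73; W sinα = 18.9
Slice 5: Δl = 3.1/cos25.1° = 3.423 m; N'_5 = 133·cos25.1° = 120.4; c'Δl = 13.01; W sinα = 56.4
Slice 6: Δl = 1.6/cos36.8° = 1.998 m; N'_6 = 22·cos36.8° = 17.6; c'Δl = 7.59; W sinα = 13.2
Σc'Δl = 47.9 kN/m; ΣN' = 511.4 kN/m; ΣW sinα = 97.8 kN/m
Resisting = 47.9 + 511.4·tan27.8° = 47.9 + 269.6 = 317.5 kN/m
FS = 317.5 / 97.8 = 3.245

FS = 3.25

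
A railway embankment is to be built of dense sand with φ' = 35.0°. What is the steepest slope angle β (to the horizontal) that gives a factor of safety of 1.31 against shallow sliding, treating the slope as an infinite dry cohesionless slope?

β = 28.1°

For an infinite dry cohesionless slope FS = tanφ'/tanβ, so tanβ = tanφ' / FS.
tanβ = tan35.0° / 1.31 = 0.7002 / 1.31 = 0.5345
β = arctan(0.5345) = 28.12°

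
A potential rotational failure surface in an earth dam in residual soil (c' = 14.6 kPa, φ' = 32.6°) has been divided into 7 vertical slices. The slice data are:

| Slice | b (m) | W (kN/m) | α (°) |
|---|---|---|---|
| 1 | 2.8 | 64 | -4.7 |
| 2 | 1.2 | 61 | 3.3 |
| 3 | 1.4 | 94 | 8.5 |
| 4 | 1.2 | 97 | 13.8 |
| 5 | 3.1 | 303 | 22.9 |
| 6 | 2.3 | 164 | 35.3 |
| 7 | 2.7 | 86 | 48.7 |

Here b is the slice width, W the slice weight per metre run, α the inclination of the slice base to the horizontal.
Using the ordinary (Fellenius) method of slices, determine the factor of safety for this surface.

FS = 2.39

Ordinary method of slices: FS = Σ[c'·Δl_i + (W_i cosα_i)·tanφ'] / Σ W_i sinα_i, with Δl_i = b_i / cosα_i.
Slice 1: Δl = 2.8/cos(-4.7°) = 2.809 m; N'_1 = 64·cos(-4.7°) = 63.8; c'Δl = 41.02; W sinα = -5.2
Slice 2: Δl = 1.2/cos3.3° = 1.202 m; N'_2 = 61·cos3.3° = 60.9; c'Δl = 17.55; W sinα = 3.5
Slice 3: Δl = 1.4/cos8.5° = 1.416 m; N'_3 = 94·cos8.5° = 93.0; c'Δl = 20.67; W sinα = 13.9
Slice 4: Δl = 1.2/cos13.8° = 1.236 m; N'_4 = 97·cos13.8° = 94.2; c'Δl = 18.04; W sinα = 23.1
Slice 5: Δl = 3.1/cos22.9° = 3.365 m; N'_5 = 303·cos22.9° = 279.1; c'Δl = 49.13; W sinα = 117.9
Slice 6: Δl = 2.3/cos35.3° = 2.818 m; N'_6 = 164·cos35.3° = 133.8; c'Δl = 41.15; W sinα = 94.8
Slice 7: Δl = 2.7/cos48.7° = 4.091 m; N'_7 = 86·cos48.7° = 56.8; c'Δl = 59.73; W sinα = 64.6
Σc'Δl = 247.3 kN/m; ΣN' = 781.6 kN/m; ΣW sinα = 312.6 kN/m
Resisting = 247.3 + 781.6·tan32.6° = 247.3 + 499.8 = 747.1 kN/m
FS = 747.1 / 312.6 = 2.390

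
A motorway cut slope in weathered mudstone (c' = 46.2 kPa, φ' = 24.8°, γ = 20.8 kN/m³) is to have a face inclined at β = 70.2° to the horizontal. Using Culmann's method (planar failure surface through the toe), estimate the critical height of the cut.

Culmann's analysis gives the critical failure plane at α_cr = (β + φ')/2 = (70.2 + 24.8)/2 = 47.5°, and the critical height
H_c = (4c'/γ) · sinβ cosφ' / [1 − cos(β − φ')]
    = (4·46.2/20.8) · sin70.2°·cos24.8° / [1 − cos(45.4°)]
    = 8.885 · 0.9409·0.9078 / [1 − 0.7022]
    = 8.885 · 0.8541 / 0.2978
    = 25.48 m

H_c = 25.48 m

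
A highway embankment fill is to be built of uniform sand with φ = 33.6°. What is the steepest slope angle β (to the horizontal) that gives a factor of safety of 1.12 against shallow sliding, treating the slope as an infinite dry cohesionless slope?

For an infinite dry cohesionless slope FS = tanφ/tanβ, so tanβ = tanφ / FS.
tanβ = tan33.6° / 1.12 = 0.6644 / 1.12 = 0.5932
β = arctan(0.5932) = 30.68°

β = 30.7°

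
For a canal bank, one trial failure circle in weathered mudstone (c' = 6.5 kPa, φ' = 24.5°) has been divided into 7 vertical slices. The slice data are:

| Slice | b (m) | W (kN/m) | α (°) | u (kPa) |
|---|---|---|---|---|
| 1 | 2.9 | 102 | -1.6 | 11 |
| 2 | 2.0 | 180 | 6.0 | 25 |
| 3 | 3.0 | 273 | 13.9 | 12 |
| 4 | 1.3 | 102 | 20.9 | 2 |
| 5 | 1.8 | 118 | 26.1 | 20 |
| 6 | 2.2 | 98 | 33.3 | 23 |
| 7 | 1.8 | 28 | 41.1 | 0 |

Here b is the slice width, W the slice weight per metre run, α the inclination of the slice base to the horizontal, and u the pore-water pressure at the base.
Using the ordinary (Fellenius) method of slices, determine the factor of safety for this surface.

FS = 1.62

Ordinary method of slices: FS = Σ[c'·Δl_i + (W_i cosα_i − u_i·Δl_i)·tanφ'] / Σ W_i sinα_i, with Δl_i = b_i / cosα_i.
Slice 1: Δl = 2.9/cos(-1.6°) = 2.901 m; N'_1 = 102·cos(-1.6°) − 11·2.901 = 70.0; c'Δl = 18.86; W sinα = -2.8
Slice 2: Δl = 2.0/cos6.0° = 2.011 m; N'_2 = 180·cos6.0° − 25·2.011 = 128.7; c'Δl = 13.07; W sinα = 18.8
Slice 3: Δl = 3.0/cos13.9° = 3.091 m; N'_3 = 273·cos13.9° − 12·3.091 = 227.9; c'Δl = 20.09; W sinα = 65.6
Slice 4: Δl = 1.3/cos20.9° = 1.392 m; N'_4 = 102·cos20.9° − 2·1.392 = 92.5; c'Δl = 9.05; W sinα = 36.4
Slice 5: Δl = 1.8/cos26.1° = 2.004 m; N'_5 = 118·cos26.1° − 20·2.004 = 65.9; c'Δl = 13.03; W sinα = 51.9
Slice 6: Δl = 2.2/cos33.3° = 2.632 m; N'_6 = 98·cos33.3° − 23·2.632 = 21.4; c'Δl = 17.11; W sinα = 53.8
Slice 7: Δl = 1.8/cos41.1° = 2.389 m; N'_7 = 28·cos41.1° − 0·2.389 = 21.1; c'Δl = 15.53; W sinα = 18.4
Σc'Δl = 106.7 kN/m; ΣN' = 627.6 kN/m; ΣW sinα = 242.1 kN/m
Resisting = 106.7 + 627.6·tan24.5° = 106.7 + 286.0 = 392.7 kN/m
FS = 392.7 / 242.1 = 1.622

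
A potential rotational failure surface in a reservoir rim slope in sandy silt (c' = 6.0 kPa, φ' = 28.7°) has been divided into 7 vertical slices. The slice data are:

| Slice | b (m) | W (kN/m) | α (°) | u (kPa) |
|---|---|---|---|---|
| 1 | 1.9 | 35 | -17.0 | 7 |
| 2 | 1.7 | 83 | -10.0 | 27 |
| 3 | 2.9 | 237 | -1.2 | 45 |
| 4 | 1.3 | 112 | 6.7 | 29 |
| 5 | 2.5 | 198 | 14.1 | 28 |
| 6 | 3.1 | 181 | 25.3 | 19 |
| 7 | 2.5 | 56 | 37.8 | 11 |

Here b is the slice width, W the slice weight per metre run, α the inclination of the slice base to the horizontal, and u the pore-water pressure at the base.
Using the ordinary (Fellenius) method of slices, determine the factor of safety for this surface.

FS = 2.48

Ordinary method of slices: FS = Σ[c'·Δl_i + (W_i cosα_i − u_i·Δl_i)·tanφ'] / Σ W_i sinα_i, with Δl_i = b_i / cosα_i.
Slice 1: Δl = 1.9/cos(-17.0°) = 1.987 m; N'_1 = 35·cos(-17.0°) − 7·1.987 = 19.6; c'Δl = 11.92; W sinα = -10.2
Slice 2: Δl = 1.7/cos(-10.0°) = 1.726 m; N'_2 = 83·cos(-10.0°) − 27·1.726 = 35.1; c'Δl = 10.36; W sinα = -14.4
Slice 3: Δl = 2.9/cos(-1.2°) = 2.901 m; N'_3 = 237·cos(-1.2°) − 45·2.901 = 106.4; c'Δl = 17.40; W sinα = -5.0
Slice 4: Δl = 1.3/cos6.7° = 1.309 m; N'_4 = 112·cos6.7° − 29·1.309 = 73.3; c'Δl = 7.85; W sinα = 13.1
Slice 5: Δl = 2.5/cos14.1° = 2.578 m; N'_5 = 198·cos14.1° − 28·2.578 = 119.9; c'Δl = 15.47; W sinα = 48.2
Slice 6: Δl = 3.1/cos25.3° = 3.429 m; N'_6 = 181·cos25.3° − 19·3.429 = 98.5; c'Δl = 20.57; W sinα = 77.4
Slice 7: Δl = 2.5/cos37.8° = 3.164 m; N'_7 = 56·cos37.8° − 11·3.164 = 9.4; c'Δl = 18.98; W sinα = 34.3
Σc'Δl = 102.6 kN/m; ΣN' = 462.2 kN/m; ΣW sinα = 143.4 kN/m
Resisting = 102.6 + 462.2·tan28.7° = 102.6 + 253.0 = 355.6 kN/m
FS = 355.6 / 143.4 = 2.480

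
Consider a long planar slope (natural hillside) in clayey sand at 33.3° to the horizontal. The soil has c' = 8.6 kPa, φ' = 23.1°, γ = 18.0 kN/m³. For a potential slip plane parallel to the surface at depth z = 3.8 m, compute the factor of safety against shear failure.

For an infinite slope with a slip plane parallel to the surface (no pore pressure): FS = [c' + γz cos²β tanφ'] / [γz sinβ cosβ].
γz = 18.0·3.8 = 68.40 kN/m²
Numerator = 8.6 + 68.40·cos²33.3°·tan23.1° = 8.6 + 68.40·0.6986·0.4265 = 28.981 kPa
Denominator = 68.40·sin33.3°·cos33.3° = 68.40·0.5490·0.8358 = 31.387 kPa
FS = 28.981 / 31.387 = 0.923

FS = 0.92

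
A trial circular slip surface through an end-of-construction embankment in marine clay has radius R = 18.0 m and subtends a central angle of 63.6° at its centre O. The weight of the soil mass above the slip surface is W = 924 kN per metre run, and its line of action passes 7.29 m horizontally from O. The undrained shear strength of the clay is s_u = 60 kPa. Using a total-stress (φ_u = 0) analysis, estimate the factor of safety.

FS = 3.20

Taking moments about the centre O, the resisting moment is provided by the undrained shear strength acting along the arc:
Arc length L_a = R·θ = 18.0·(63.6°·π/180) = 18.0·1.1100 = 19.98 m
M_R = s_u·L_a·R = 60·19.98·18.0 = 21579.0 kN·m/m
M_D = W·d = 924·7.29 = 6736.0 kN·m/m
FS = M_R / M_D = 21579.0 / 6736.0 = 3.204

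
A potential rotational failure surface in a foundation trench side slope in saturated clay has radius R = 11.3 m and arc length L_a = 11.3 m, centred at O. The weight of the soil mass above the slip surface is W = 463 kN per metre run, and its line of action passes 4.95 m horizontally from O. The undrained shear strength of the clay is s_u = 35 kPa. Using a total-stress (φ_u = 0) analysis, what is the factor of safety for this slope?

FS = 1.95

Taking moments about the centre O, the resisting moment is provided by the undrained shear strength acting along the arc:
M_R = s_u·L_a·R = 35·11.30·11.3 = 4469.2 kN·m/m
M_D = W·d = 463·4.95 = 2291.8 kN·m/m
FS = M_R / M_D = 4469.2 / 2291.8 = 1.950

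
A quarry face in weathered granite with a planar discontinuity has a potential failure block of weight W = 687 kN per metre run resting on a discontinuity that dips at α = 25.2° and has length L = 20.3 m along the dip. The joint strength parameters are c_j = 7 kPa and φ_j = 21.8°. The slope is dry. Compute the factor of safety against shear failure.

Resolving the block weight along and normal to the plane and applying the Mohr–Coulomb strength on the joint:
N' = W cosα = 687·cos25.2° = 621.6 kN/m
Driving force T = W sinα = 687·sin25.2° = 292.5 kN/m
Resisting force R = c_j·L + N'·tanφ_j = 7·20.3 + 621.6·tan21.8° = 142.1 + 248.6 = 390.7 kN/m
FS = R / T = 390.7 / 292.5 = 1.336

FS = 1.34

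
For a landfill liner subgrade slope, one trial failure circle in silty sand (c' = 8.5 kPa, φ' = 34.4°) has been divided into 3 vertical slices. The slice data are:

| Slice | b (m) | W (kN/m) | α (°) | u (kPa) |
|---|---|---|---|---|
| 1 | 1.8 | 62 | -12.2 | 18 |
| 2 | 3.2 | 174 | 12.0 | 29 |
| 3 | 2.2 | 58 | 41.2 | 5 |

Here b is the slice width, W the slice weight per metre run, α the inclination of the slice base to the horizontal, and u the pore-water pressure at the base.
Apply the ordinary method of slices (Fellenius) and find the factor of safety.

Ordinary method of slices: FS = Σ[c'·Δl_i + (W_i cosα_i − u_i·Δl_i)·tanφ'] / Σ W_i sinα_i, with Δl_i = b_i / cosα_i.
Slice 1: Δl = 1.8/cos(-12.2°) = 1.842 m; N'_1 = 62·cos(-12.2°) − 18·1.842 = 27.5; c'Δl = 15.65; W sinα = -13.1
Slice 2: Δl = 3.2/cos12.0° = 3.271 m; N'_2 = 174·cos12.0° − 29·3.271 = 75.3; c'Δl = 27.81; W sinα = 36.2
Slice 3: Δl = 2.2/cos41.2° = 2.924 m; N'_3 = 58·cos41.2° − 5·2.924 = 29.0; c'Δl = 24.85; W sinα = 38.2
Σc'Δl = 68.3 kN/m; ΣN' = 131.8 kN/m; ΣW sinα = 61.3 kN/m
Resisting = 68.3 + 131.8·tan34.4° = 68.3 + 90.2 = 158.6 kN/m
FS = 158.6 / 61.3 = 2.587

FS = 2.59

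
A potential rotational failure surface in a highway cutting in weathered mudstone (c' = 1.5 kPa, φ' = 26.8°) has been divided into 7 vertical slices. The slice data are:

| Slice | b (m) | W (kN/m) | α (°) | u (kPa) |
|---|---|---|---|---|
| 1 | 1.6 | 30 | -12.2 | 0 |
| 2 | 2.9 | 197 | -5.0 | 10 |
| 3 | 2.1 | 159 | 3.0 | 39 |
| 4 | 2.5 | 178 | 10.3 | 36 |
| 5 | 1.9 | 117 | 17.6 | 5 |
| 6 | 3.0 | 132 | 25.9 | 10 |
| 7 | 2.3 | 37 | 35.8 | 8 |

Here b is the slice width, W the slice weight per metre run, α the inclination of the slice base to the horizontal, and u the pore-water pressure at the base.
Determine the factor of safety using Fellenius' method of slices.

Ordinary method of slices: FS = Σ[c'·Δl_i + (W_i cosα_i − u_i·Δl_i)·tanφ'] / Σ W_i sinα_i, with Δl_i = b_i / cosα_i.
Slice 1: Δl = 1.6/cos(-12.2°) = 1.637 m; N'_1 = 30·cos(-12.2°) − 0·1.637 = 29.3; c'Δl = 2.46; W sinα = -6.3
Slice 2: Δl = 2.9/cos(-5.0°) = 2.911 m; N'_2 = 197·cos(-5.0°) − 10·2.911 = 167.1; c'Δl = 4.37; W sinα = -17.2
Slice 3: Δl = 2.1/cos3.0° = 2.103 m; N'_3 = 159·cos3.0° − 39·2.103 = 76.8; c'Δl = 3.15; W sinα = 8.3
Slice 4: Δl = 2.5/cos10.3° = 2.541 m; N'_4 = 178·cos10.3° − 36·2.541 = 83.7; c'Δl = 3.81; W sinα = 31.8
Slice 5: Δl = 1.9/cos17.6° = 1.993 m; N'_5 = 117·cos17.6° − 5·1.993 = 101.6; c'Δl = 2.99; W sinα = 35.4
Slice 6: Δl = 3.0/cos25.9° = 3.335 m; N'_6 = 132·cos25.9° − 10·3.335 = 85.4; c'Δl = 5.00; W sinα = 57.7
Slice 7: Δl = 2.3/cos35.8° = 2.836 m; N'_7 = 37·cos35.8° − 8·2.836 = 7.3; c'Δl = 4.25; W sinα = 21.6
Σc'Δl = 26.0 kN/m; ΣN' = 551.2 kN/m; ΣW sinα = 131.3 kN/m
Resisting = 26.0 + 551.2·tan26.8° = 26.0 + 278.4 = 304.4 kN/m
FS = 304.4 / 131.3 = 2.318

FS = 2.32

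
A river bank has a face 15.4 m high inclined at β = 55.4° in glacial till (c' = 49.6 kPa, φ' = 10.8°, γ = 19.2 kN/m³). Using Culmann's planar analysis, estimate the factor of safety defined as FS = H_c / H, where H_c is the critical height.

FS = 1.88

H_c = (4c'/γ) · sinβ cosφ' / [1 − cos(β − φ')]
    = (4·49.6/19.2) · sin55.4°·cos10.8° / [1 − cos44.6°]
    = 10.333 · 0.8086 / 0.2880 = 29.01 m
FS = H_c / H = 29.01 / 15.4 = 1.884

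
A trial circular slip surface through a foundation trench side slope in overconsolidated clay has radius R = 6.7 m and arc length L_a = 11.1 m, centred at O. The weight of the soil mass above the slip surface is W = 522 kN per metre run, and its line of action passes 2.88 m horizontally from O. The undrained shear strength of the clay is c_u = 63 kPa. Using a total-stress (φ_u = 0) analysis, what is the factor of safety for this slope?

FS = 3.12

Taking moments about the centre O, the resisting moment is provided by the undrained shear strength acting along the arc:
M_R = c_u·L_a·R = 63·11.10·6.7 = 4685.3 kN·m/m
M_D = W·d = 522·2.88 = 1503.4 kN·m/m
FS = M_R / M_D = 4685.3 / 1503.4 = 3.117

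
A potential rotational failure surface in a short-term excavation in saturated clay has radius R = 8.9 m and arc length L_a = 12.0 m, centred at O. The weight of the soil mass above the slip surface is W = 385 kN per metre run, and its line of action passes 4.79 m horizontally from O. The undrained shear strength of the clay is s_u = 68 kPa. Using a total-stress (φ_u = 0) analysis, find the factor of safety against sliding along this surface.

Taking moments about the centre O, the resisting moment is provided by the undrained shear strength acting along the arc:
M_R = s_u·L_a·R = 68·12.00·8.9 = 7262.4 kN·m/m
M_D = W·d = 385·4.79 = 1844.2 kN·m/m
FS = M_R / M_D = 7262.4 / 1844.2 = 3.938

FS = 3.94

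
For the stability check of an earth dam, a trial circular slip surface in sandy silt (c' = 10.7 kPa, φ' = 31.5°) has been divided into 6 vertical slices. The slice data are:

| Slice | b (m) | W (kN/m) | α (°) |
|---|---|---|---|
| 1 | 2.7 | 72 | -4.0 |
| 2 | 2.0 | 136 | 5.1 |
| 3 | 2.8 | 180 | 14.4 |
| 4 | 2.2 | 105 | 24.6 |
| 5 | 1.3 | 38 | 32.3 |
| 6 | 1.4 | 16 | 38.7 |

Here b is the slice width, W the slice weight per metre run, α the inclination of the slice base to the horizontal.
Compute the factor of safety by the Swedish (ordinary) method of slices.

FS = 3.68

Ordinary method of slices: FS = Σ[c'·Δl_i + (W_i cosα_i)·tanφ'] / Σ W_i sinα_i, with Δl_i = b_i / cosα_i.
Slice 1: Δl = 2.7/cos(-4.0°) = 2.707 m; N'_1 = 72·cos(-4.0°) = 71.8; c'Δl = 28.96; W sinα = -5.0
Slice 2: Δl = 2.0/cos5.1° = 2.008 m; N'_2 = 136·cos5.1° = 135.5; c'Δl = 21.49; W sinα = 12.1
Slice 3: Δl = 2.8/cos14.4° = 2.891 m; N'_3 = 180·cos14.4° = 174.3; c'Δl = 30.93; W sinα = 44.8
Slice 4: Δl = 2.2/cos24.6° = 2.420 m; N'_4 = 105·cos24.6° = 95.5; c'Δl = 25.89; W sinα = 43.7
Slice 5: Δl = 1.3/cos32.3° = 1.538 m; N'_5 = 38·cos32.3° = 32.1; c'Δl = 16.46; W sinα = 20.3
Slice 6: Δl = 1.4/cos38.7° = 1.794 m; N'_6 = 16·cos38.7° = 12.5; c'Δl = 19.19; W sinα = 10.0
Σc'Δl = 142.9 kN/m; ΣN' = 521.7 kN/m; ΣW sinα = 125.9 kN/m
Resisting = 142.9 + 521.7·tan31.5° = 142.9 + 319.7 = 462.6 kN/m
FS = 462.6 / 125.9 = 3.676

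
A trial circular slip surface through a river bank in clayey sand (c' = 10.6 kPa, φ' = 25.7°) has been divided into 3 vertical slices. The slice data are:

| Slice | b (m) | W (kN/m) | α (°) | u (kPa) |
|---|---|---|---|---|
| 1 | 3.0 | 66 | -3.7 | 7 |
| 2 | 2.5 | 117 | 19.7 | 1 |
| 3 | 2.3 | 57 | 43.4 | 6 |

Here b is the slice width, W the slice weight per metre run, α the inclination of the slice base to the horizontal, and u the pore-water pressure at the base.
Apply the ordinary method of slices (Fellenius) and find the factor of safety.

FS = 2.39

Ordinary method of slices: FS = Σ[c'·Δl_i + (W_i cosα_i − u_i·Δl_i)·tanφ'] / Σ W_i sinα_i, with Δl_i = b_i / cosα_i.
Slice 1: Δl = 3.0/cos(-3.7°) = 3.006 m; N'_1 = 66·cos(-3.7°) − 7·3.006 = 44.8; c'Δl = 31.87; W sinα = -4.3
Slice 2: Δl = 2.5/cos19.7° = 2.655 m; N'_2 = 117·cos19.7° − 1·2.655 = 107.5; c'Δl = 28.15; W sinα = 39.4
Slice 3: Δl = 2.3/cos43.4° = 3.166 m; N'_3 = 57·cos43.4° − 6·3.166 = 22.4; c'Δl = 33.55; W sinα = 39.2
Σc'Δl = 93.6 kN/m; ΣN' = 174.7 kN/m; ΣW sinα = 74.3 kN/m
Resisting = 93.6 + 174.7·tan25.7° = 93.6 + 84.1 = 177.7 kN/m
FS = 177.7 / 74.3 = 2.390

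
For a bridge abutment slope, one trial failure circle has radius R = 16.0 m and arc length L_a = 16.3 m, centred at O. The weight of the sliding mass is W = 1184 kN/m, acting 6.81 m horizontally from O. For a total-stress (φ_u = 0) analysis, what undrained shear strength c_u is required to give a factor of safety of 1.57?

FS = c_u·L_a·R / (W·d), so c_u = FS·W·d / (L_a·R).
c_u = 1.57·1184·6.81 / (16.30·16.0) = 12659.0 / 260.80 = 48.54 kPa

c_u = 48.5 kPa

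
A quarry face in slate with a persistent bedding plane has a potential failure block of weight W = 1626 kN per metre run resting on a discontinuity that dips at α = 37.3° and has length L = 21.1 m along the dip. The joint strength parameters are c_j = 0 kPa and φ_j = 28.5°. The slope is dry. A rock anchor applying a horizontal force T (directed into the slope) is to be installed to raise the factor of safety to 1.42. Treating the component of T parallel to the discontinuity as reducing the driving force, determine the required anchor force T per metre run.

Resolving forces along and normal to the sliding plane, with the horizontal anchor force T adding T·sinα to the effective normal force and T·cosα acting up the plane against the driving force:
FS = [c_jL + (W cosα + T sinα) tanφ_j] / [W sinα − T cosα]
Without the anchor: N' = 1293.4 kN/m, driving T_d = 985.3 kN/m, resisting R = 0·21.1 + 1293.4·tan28.5° = 702.3 kN/m, FS = 0.71.
Setting FS = 1.42 and solving for T:
1.42·(985.3 − T cos37.3°) = 702.3 + T sin37.3°·tan28.5°
T·(sin37.3°·tan28.5° + 1.42·cos37.3°) = 1.42·985.3 − 702.3
T·(0.6060·0.5430 + 1.42·0.7955) = 1399.2 − 702.3 = 696.9
T·1.4586 = 696.9
T = 477.8 kN/m

T = 478 kN/m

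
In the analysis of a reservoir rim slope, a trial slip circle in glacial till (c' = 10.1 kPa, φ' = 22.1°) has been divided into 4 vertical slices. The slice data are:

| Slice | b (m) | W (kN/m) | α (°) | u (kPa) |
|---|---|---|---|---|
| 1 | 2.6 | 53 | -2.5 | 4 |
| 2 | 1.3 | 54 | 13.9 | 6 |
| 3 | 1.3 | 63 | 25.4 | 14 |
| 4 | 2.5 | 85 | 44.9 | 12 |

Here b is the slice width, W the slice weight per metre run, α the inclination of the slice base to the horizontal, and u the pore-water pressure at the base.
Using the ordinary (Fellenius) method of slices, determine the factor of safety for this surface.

Ordinary method of slices: FS = Σ[c'·Δl_i + (W_i cosα_i − u_i·Δl_i)·tanφ'] / Σ W_i sinα_i, with Δl_i = b_i / cosα_i.
Slice 1: Δl = 2.6/cos(-2.5°) = 2.602 m; N'_1 = 53·cos(-2.5°) − 4·2.602 = 42.5; c'Δl = 26.29; W sinα = -2.3
Slice 2: Δl = 1.3/cos13.9° = 1.339 m; N'_2 = 54·cos13.9° − 6·1.339 = 44.4; c'Δl = 13.53; W sinα = 13.0
Slice 3: Δl = 1.3/cos25.4° = 1.439 m; N'_3 = 63·cos25.4° − 14·1.439 = 36.8; c'Δl = 14.54; W sinα = 27.0
Slice 4: Δl = 2.5/cos44.9° = 3.529 m; N'_4 = 85·cos44.9° − 12·3.529 = 17.9; c'Δl = 35.65; W sinα = 60.0
Σc'Δl = 90.0 kN/m; ΣN' = 141.5 kN/m; ΣW sinα = 97.7 kN/m
Resisting = 90.0 + 141.5·tan22.1° = 90.0 + 57.5 = 147.5 kN/m
FS = 147.5 / 97.7 = 1.510

FS = 1.51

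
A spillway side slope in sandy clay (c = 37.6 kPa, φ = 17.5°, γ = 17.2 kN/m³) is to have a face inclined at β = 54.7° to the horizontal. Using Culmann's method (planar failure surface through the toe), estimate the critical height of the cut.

H_c = 33.45 m

Culmann's analysis gives the critical failure plane at α_cr = (β + φ)/2 = (54.7 + 17.5)/2 = 36.1°, and the critical height
H_c = (4c/γ) · sinβ cosφ / [1 − cos(β − φ)]
    = (4·37.6/17.2) · sin54.7°·cos17.5° / [1 − cos(37.2°)]
    = 8.744 · 0.8161·0.9537 / [1 − 0.7965]
    = 8.744 · 0.7784 / 0.2035
    = 33.45 m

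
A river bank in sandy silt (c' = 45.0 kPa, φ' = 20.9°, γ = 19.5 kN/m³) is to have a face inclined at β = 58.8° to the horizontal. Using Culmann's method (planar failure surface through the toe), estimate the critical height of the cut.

Culmann's analysis gives the critical failure plane at α_cr = (β + φ')/2 = (58.8 + 20.9)/2 = 39.8°, and the critical height
H_c = (4c'/γ) · sinβ cosφ' / [1 − cos(β − φ')]
    = (4·45.0/19.5) · sin58.8°·cos20.9° / [1 − cos(37.9°)]
    = 9.231 · 0.8554·0.9342 / [1 − 0.7891]
    = 9.231 · 0.7991 / 0.2109
    = 34.97 m

H_c = 34.97 m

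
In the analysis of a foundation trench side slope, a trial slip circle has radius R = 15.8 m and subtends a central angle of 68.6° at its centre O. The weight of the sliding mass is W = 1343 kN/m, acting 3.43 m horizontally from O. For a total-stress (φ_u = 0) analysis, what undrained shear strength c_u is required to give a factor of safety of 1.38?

FS = c_u·L_a·R / (W·d), so c_u = FS·W·d / (L_a·R).
Arc length L_a = R·θ = 15.8·(68.6°·π/180) = 15.8·1.1973 = 18.92 m
c_u = 1.38·1343·3.43 / (18.92·15.8) = 6357.0 / 298.89 = 21.27 kPa

c_u = 21.3 kPa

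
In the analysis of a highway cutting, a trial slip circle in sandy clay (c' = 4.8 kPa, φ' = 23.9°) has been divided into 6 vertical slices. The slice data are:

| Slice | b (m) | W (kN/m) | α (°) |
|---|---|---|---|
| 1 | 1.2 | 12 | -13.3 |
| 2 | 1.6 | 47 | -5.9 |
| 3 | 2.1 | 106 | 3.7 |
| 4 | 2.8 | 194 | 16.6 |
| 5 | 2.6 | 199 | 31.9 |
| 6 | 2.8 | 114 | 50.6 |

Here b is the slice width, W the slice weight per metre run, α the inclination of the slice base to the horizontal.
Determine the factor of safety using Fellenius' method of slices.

Ordinary method of slices: FS = Σ[c'·Δl_i + (W_i cosα_i)·tanφ'] / Σ W_i sinα_i, with Δl_i = b_i / cosα_i.
Slice 1: Δl = 1.2/cos(-13.3°) = 1.233 m; N'_1 = 12·cos(-13.3°) = 11.7; c'Δl = 5.92; W sinα = -2.8
Slice 2: Δl = 1.6/cos(-5.9°) = 1.609 m; N'_2 = 47·cos(-5.9°) = 46.8; c'Δl = 7.72; W sinα = -4.8
Slice 3: Δl = 2.1/cos3.7° = 2.104 m; N'_3 = 106·cos3.7° = 105.8; c'Δl = 10.10; W sinα = 6.8
Slice 4: Δl = 2.8/cos16.6° = 2.922 m; N'_4 = 194·cos16.6° = 185.9; c'Δl = 14.02; W sinα = 55.4
Slice 5: Δl = 2.6/cos31.9° = 3.063 m; N'_5 = 199·cos31.9° = 168.9; c'Δl = 14.70; W sinα = 105.2
Slice 6: Δl = 2.8/cos50.6° = 4.411 m; N'_6 = 114·cos50.6° = 72.4; c'Δl = 21.17; W sinα = 88.1
Σc'Δl = 73.6 kN/m; ΣN' = 591.4 kN/m; ΣW sinα = 247.9 kN/m
Resisting = 73.6 + 591.4·tan23.9° = 73.6 + 262.1 = 335.7 kN/m
FS = 335.7 / 247.9 = 1.354

FS = 1.35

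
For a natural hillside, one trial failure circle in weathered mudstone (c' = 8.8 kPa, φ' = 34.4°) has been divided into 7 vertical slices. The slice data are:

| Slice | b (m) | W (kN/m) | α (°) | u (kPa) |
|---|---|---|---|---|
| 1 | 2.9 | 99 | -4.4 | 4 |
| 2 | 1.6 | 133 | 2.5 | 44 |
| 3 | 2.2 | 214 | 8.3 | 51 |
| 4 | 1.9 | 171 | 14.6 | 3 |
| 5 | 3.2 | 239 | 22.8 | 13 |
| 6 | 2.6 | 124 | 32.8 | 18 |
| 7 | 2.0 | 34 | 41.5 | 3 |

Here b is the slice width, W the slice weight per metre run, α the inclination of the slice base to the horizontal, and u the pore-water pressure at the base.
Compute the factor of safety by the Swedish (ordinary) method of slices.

FS = 2.36

Ordinary method of slices: FS = Σ[c'·Δl_i + (W_i cosα_i − u_i·Δl_i)·tanφ'] / Σ W_i sinα_i, with Δl_i = b_i / cosα_i.
Slice 1: Δl = 2.9/cos(-4.4°) = 2.909 m; N'_1 = 99·cos(-4.4°) − 4·2.909 = 87.1; c'Δl = 25.60; W sinα = -7.6
Slice 2: Δl = 1.6/cos2.5° = 1.602 m; N'_2 = 133·cos2.5° − 44·1.602 = 62.4; c'Δl = 14.09; W sinα = 5.8
Slice 3: Δl = 2.2/cos8.3° = 2.223 m; N'_3 = 214·cos8.3° − 51·2.223 = 98.4; c'Δl = 19.56; W sinα = 30.9
Slice 4: Δl = 1.9/cos14.6° = 1.963 m; N'_4 = 171·cos14.6° − 3·1.963 = 159.6; c'Δl = 17.28; W sinα = 43.1
Slice 5: Δl = 3.2/cos22.8° = 3.471 m; N'_5 = 239·cos22.8° − 13·3.471 = 175.2; c'Δl = 30.55; W sinα = 92.6
Slice 6: Δl = 2.6/cos32.8° = 3.093 m; N'_6 = 124·cos32.8° − 18·3.093 = 48.6; c'Δl = 27.22; W sinα = 67.2
Slice 7: Δl = 2.0/cos41.5° = 2.670 m; N'_7 = 34·cos41.5° − 3·2.670 = 17.5; c'Δl = 23.50; W sinα = 22.5
Σc'Δl = 157.8 kN/m; ΣN' = 648.6 kN/m; ΣW sinα = 254.5 kN/m
Resisting = 157.8 + 648.6·tan34.4° = 157.8 + 444.1 = 601.9 kN/m
FS = 601.9 / 254.5 = 2.365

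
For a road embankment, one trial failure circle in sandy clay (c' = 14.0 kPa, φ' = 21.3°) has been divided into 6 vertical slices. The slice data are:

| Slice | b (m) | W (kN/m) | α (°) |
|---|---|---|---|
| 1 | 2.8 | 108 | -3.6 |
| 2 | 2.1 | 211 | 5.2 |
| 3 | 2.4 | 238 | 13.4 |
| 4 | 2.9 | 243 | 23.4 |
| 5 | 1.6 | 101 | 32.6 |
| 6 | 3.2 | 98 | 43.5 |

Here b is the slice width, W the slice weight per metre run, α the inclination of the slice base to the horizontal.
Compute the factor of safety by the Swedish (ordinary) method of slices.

FS = 2.09

Ordinary method of slices: FS = Σ[c'·Δl_i + (W_i cosα_i)·tanφ'] / Σ W_i sinα_i, with Δl_i = b_i / cosα_i.
Slice 1: Δl = 2.8/cos(-3.6°) = 2.806 m; N'_1 = 108·cos(-3.6°) = 107.8; c'Δl = 39.28; W sinα = -6.8
Slice 2: Δl = 2.1/cos5.2° = 2.109 m; N'_2 = 211·cos5.2° = 210.1; c'Δl = 29.52; W sinα = 19.1
Slice 3: Δl = 2.4/cos13.4° = 2.467 m; N'_3 = 238·cos13.4° = 231.5; c'Δl = 34.54; W sinα = 55.2
Slice 4: Δl = 2.9/cos23.4° = 3.160 m; N'_4 = 243·cos23.4° = 223.0; c'Δl = 44.24; W sinα = 96.5
Slice 5: Δl = 1.6/cos32.6° = 1.899 m; N'_5 = 101·cos32.6° = 85.1; c'Δl = 26.59; W sinα = 54.4
Slice 6: Δl = 3.2/cos43.5° = 4.412 m; N'_6 = 98·cos43.5° = 71.1; c'Δl = 61.76; W sinα = 67.5
Σc'Δl = 235.9 kN/m; ΣN' = 928.6 kN/m; ΣW sinα = 285.9 kN/m
Resisting = 235.9 + 928.6·tan21.3° = 235.9 + 362.1 = 598.0 kN/m
FS = 598.0 / 285.9 = 2.092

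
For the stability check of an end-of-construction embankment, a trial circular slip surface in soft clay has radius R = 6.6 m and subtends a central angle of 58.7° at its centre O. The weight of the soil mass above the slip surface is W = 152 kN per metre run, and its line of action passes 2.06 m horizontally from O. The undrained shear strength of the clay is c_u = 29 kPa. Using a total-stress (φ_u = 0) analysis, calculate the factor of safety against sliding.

Taking moments about the centre O, the resisting moment is provided by the undrained shear strength acting along the arc:
Arc length L_a = R·θ = 6.6·(58.7°·π/180) = 6.6·1.0245 = 6.76 m
M_R = c_u·L_a·R = 29·6.76·6.6 = 1294.2 kN·m/m
M_D = W·d = 152·2.06 = 313.1 kN·m/m
FS = M_R / M_D = 1294.2 / 313.1 = 4.133

FS = 4.13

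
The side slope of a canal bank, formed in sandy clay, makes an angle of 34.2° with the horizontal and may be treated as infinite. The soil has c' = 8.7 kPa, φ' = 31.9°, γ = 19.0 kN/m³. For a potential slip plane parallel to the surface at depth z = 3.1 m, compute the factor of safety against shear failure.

For an infinite slope with a slip plane parallel to the surface (no pore pressure): FS = [c' + γz cos²β tanφ'] / [γz sinβ cosβ].
γz = 19.0·3.1 = 58.90 kN/m²
Numerator = 8.7 + 58.90·cos²34.2°·tan31.9° = 8.7 + 58.90·0.6841·0.6224 = 33.779 kPa
Denominator = 58.90·sin34.2°·cos34.2° = 58.90·0.5621·0.8271 = 27.382 kPa
FS = 33.779 / 27.382 = 1.234

FS = 1.23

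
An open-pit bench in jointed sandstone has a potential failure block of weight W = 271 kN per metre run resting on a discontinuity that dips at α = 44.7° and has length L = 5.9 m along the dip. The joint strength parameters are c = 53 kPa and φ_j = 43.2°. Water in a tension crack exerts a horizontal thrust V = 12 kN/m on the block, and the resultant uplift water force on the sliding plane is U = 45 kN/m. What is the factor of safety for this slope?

FS = 2.23

Resolving the block weight along and normal to the plane and applying the Mohr–Coulomb strength on the joint:
N' = W cosα − U − V sinα = 271·cos44.7° − 45 − 12·sin44.7° = 139.2 kN/m
Driving force T = W sinα + V cosα = 271·sin44.7° + 12·cos44.7° = 199.1 kN/m
Resisting force R = c·L + N'·tanφ_j = 53·5.9 + 139.2·tan43.2° = 312.7 + 130.7 = 443.4 kN/m
FS = R / T = 443.4 / 199.1 = 2.226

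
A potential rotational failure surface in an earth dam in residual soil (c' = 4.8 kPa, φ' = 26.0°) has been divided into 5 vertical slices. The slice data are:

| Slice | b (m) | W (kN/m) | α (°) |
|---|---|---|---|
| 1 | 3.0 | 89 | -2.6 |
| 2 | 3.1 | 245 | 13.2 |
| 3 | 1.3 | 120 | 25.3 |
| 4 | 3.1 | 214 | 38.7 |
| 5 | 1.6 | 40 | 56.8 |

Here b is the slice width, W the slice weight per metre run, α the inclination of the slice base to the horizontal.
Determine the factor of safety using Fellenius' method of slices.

FS = 1.38

Ordinary method of slices: FS = Σ[c'·Δl_i + (W_i cosα_i)·tanφ'] / Σ W_i sinα_i, with Δl_i = b_i / cosα_i.
Slice 1: Δl = 3.0/cos(-2.6°) = 3.003 m; N'_1 = 89·cos(-2.6°) = 88.9; c'Δl = 14.41; W sinα = -4.0
Slice 2: Δl = 3.1/cos13.2° = 3.184 m; N'_2 = 245·cos13.2° = 238.5; c'Δl = 15.28; W sinα = 55.9
Slice 3: Δl = 1.3/cos25.3° = 1.438 m; N'_3 = 120·cos25.3° = 108.5; c'Δl = 6.90; W sinα = 51.3
Slice 4: Δl = 3.1/cos38.7° = 3.972 m; N'_4 = 214·cos38.7° = 167.0; c'Δl = 19.07; W sinα = 133.8
Slice 5: Δl = 1.6/cos56.8° = 2.922 m; N'_5 = 40·cos56.8° = 21.9; c'Δl = 14.03; W sinα = 33.5
Σc'Δl = 69.7 kN/m; ΣN' = 624.8 kN/m; ΣW sinα = 270.5 kN/m
Resisting = 69.7 + 624.8·tan26.0° = 69.7 + 304.8 = 374.4 kN/m
FS = 374.4 / 270.5 = 1.384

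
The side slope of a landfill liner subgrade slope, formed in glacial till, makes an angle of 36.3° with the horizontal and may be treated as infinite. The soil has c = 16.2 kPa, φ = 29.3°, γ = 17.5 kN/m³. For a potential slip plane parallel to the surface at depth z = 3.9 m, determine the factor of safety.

For an infinite slope with a slip plane parallel to the surface (no pore pressure): FS = [c + γz cos²β tanφ] / [γz sinβ cosβ].
γz = 17.5·3.9 = 68.25 kN/m²
Numerator = 16.2 + 68.25·cos²36.3°·tan29.3° = 16.2 + 68.25·0.6495·0.5612 = 41.077 kPa
Denominator = 68.25·sin36.3°·cos36.3° = 68.25·0.5920·0.8059 = 32.563 kPa
FS = 41.077 / 32.563 = 1.261

FS = 1.26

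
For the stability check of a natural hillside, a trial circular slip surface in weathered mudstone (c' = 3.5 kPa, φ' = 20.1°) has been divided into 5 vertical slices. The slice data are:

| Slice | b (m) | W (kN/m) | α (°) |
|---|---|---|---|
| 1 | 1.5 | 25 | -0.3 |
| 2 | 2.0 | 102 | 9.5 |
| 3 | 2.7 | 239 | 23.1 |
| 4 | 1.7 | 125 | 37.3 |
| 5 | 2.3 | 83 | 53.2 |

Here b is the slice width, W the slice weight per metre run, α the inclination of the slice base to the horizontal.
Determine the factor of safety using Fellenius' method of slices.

FS = 0.89

Ordinary method of slices: FS = Σ[c'·Δl_i + (W_i cosα_i)·tanφ'] / Σ W_i sinα_i, with Δl_i = b_i / cosα_i.
Slice 1: Δl = 1.5/cos(-0.3°) = 1.500 m; N'_1 = 25·cos(-0.3°) = 25.0; c'Δl = 5.25; W sinα = -0.1
Slice 2: Δl = 2.0/cos9.5° = 2.028 m; N'_2 = 102·cos9.5° = 100.6; c'Δl = 7.10; W sinα = 16.8
Slice 3: Δl = 2.7/cos23.1° = 2.935 m; N'_3 = 239·cos23.1° = 219.8; c'Δl = 10.27; W sinα = 93.8
Slice 4: Δl = 1.7/cos37.3° = 2.137 m; N'_4 = 125·cos37.3° = 99.4; c'Δl = 7.48; W sinα = 75.7
Slice 5: Δl = 2.3/cos53.2° = 3.840 m; N'_5 = 83·cos53.2° = 49.7; c'Δl = 13.44; W sinα = 66.5
Σc'Δl = 43.5 kN/m; ΣN' = 494.6 kN/m; ΣW sinα = 252.7 kN/m
Resisting = 43.5 + 494.6·tan20.1° = 43.5 + 181.0 = 224.5 kN/m
FS = 224.5 / 252.7 = 0.889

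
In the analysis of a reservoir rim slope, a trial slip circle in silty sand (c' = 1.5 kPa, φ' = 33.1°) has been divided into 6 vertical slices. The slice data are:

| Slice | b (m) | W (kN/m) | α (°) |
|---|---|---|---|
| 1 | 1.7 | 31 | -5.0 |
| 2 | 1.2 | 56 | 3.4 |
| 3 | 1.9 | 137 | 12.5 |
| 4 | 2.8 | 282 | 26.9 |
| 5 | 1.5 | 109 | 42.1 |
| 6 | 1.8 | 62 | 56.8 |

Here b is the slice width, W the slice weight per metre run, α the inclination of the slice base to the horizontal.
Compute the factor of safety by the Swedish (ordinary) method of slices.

FS = 1.42

Ordinary method of slices: FS = Σ[c'·Δl_i + (W_i cosα_i)·tanφ'] / Σ W_i sinα_i, with Δl_i = b_i / cosα_i.
Slice 1: Δl = 1.7/cos(-5.0°) = 1.706 m; N'_1 = 31·cos(-5.0°) = 30.9; c'Δl = 2.56; W sinα = -2.7
Slice 2: Δl = 1.2/cos3.4° = 1.202 m; N'_2 = 56·cos3.4° = 55.9; c'Δl = 1.80; W sinα = 3.3
Slice 3: Δl = 1.9/cos12.5° = 1.946 m; N'_3 = 137·cos12.5° = 133.8; c'Δl = 2.92; W sinα = 29.7
Slice 4: Δl = 2.8/cos26.9° = 3.140 m; N'_4 = 282·cos26.9° = 251.5; c'Δl = 4.71; W sinα = 127.6
Slice 5: Δl = 1.5/cos42.1° = 2.022 m; N'_5 = 109·cos42.1° = 80.9; c'Δl = 3.03; W sinα = 73.1
Slice 6: Δl = 1.8/cos56.8° = 3.287 m; N'_6 = 62·cos56.8° = 33.9; c'Δl = 4.93; W sinα = 51.9
Σc'Δl = 20.0 kN/m; ΣN' = 586.8 kN/m; ΣW sinα = 282.8 kN/m
Resisting = 20.0 + 586.8·tan33.1° = 20.0 + 382.6 = 402.5 kN/m
FS = 402.5 / 282.8 = 1.423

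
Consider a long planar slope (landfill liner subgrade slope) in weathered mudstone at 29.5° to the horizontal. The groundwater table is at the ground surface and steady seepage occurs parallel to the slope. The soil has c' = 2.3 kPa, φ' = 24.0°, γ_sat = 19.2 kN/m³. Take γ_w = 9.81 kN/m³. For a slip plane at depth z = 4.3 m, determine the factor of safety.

FS = 0.45

With seepage parallel to the slope and the water table at the surface, the effective normal stress on the slip plane uses the buoyant unit weight γ' = γ_sat − γ_w while the driving shear stress uses γ_sat:
FS = [c' + γ' z cos²β tanφ'] / [γ_sat z sinβ cosβ]
γ' = 19.2 − 9.81 = 9.39 kN/m³
Numerator = 2.3 + 9.39·4.3·cos²29.5°·tan24.0° = 2.3 + 9.39·4.3·0.7575·0.4452 = 15.918 kPa
Denominator = 19.2·4.3·sin29.5°·cos29.5° = 19.2·4.3·0.4924·0.8704 = 35.384 kPa
FS = 15.918 / 35.384 = 0.450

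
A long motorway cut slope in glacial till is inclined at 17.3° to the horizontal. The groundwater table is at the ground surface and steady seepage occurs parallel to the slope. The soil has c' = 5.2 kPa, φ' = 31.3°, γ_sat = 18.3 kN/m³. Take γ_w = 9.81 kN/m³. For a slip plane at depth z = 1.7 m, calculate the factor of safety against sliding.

FS = 1.49

With seepage parallel to the slope and the water table at the surface, the effective normal stress on the slip plane uses the buoyant unit weight γ' = γ_sat − γ_w while the driving shear stress uses γ_sat:
FS = [c' + γ' z cos²β tanφ'] / [γ_sat z sinβ cosβ]
γ' = 18.3 − 9.81 = 8.49 kN/m³
Numerator = 5.2 + 8.49·1.7·cos²17.3°·tan31.3° = 5.2 + 8.49·1.7·0.9116·0.6080 = 13.199 kPa
Denominator = 18.3·1.7·sin17.3°·cos17.3° = 18.3·1.7·0.2974·0.9548 = 8.833 kPa
FS = 13.199 / 8.833 = 1.494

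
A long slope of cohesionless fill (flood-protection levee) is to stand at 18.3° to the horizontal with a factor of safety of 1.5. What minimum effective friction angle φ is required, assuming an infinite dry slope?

φ = 26.4°

FS = tanφ/tanβ ⇒ tanφ = FS · tanβ = 1.5 · tan18.3° = 0.4961
φ = arctan(0.4961) = 26.38°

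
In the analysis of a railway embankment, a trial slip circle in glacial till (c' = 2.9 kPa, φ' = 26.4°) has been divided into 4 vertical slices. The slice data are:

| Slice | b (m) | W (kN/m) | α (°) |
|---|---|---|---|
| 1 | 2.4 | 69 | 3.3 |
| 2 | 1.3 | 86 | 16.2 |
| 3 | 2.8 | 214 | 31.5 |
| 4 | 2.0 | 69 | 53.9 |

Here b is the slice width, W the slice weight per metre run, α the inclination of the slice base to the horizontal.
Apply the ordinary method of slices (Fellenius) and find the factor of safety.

Ordinary method of slices: FS = Σ[c'·Δl_i + (W_i cosα_i)·tanφ'] / Σ W_i sinα_i, with Δl_i = b_i / cosα_i.
Slice 1: Δl = 2.4/cos3.3° = 2.404 m; N'_1 = 69·cos3.3° = 68.9; c'Δl = 6.97; W sinα = 4.0
Slice 2: Δl = 1.3/cos16.2° = 1.354 m; N'_2 = 86·cos16.2° = 82.6; c'Δl = 3.93; W sinα = 24.0
Slice 3: Δl = 2.8/cos31.5° = 3.284 m; N'_3 = 214·cos31.5° = 182.5; c'Δl = 9.52; W sinα = 111.8
Slice 4: Δl = 2.0/cos53.9° = 3.394 m; N'_4 = 69·cos53.9° = 40.7; c'Δl = 9.84; W sinα = 55.8
Σc'Δl = 30.3 kN/m; ΣN' = 374.6 kN/m; ΣW sinα = 195.5 kN/m
Resisting = 30.3 + 374.6·tan26.4° = 30.3 + 185.9 = 216.2 kN/m
FS = 216.2 / 195.5 = 1.106

FS = 1.11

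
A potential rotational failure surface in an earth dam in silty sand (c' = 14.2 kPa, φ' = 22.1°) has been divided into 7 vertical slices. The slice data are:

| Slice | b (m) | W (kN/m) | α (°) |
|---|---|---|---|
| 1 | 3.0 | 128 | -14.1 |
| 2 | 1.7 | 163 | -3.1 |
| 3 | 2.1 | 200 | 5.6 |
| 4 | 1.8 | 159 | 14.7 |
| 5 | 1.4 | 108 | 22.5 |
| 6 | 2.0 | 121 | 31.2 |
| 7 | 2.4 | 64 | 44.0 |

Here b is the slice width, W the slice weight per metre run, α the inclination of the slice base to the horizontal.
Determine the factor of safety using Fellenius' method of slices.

Ordinary method of slices: FS = Σ[c'·Δl_i + (W_i cosα_i)·tanφ'] / Σ W_i sinα_i, with Δl_i = b_i / cosα_i.
Slice 1: Δl = 3.0/cos(-14.1°) = 3.093 m; N'_1 = 128·cos(-14.1°) = 124.1; c'Δl = 43.92; W sinα = -31.2
Slice 2: Δl = 1.7/cos(-3.1°) = 1.702 m; N'_2 = 163·cos(-3.1°) = 162.8; c'Δl = 24.18; W sinα = -8.8
Slice 3: Δl = 2.1/cos5.6° = 2.110 m; N'_3 = 200·cos5.6° = 199.0; c'Δl = 29.96; W sinα = 19.5
Slice 4: Δl = 1.8/cos14.7° = 1.861 m; N'_4 = 159·cos14.7° = 153.8; c'Δl = 26.42; W sinα = 40.3
Slice 5: Δl = 1.4/cos22.5° = 1.515 m; N'_5 = 108·cos22.5° = 99.8; c'Δl = 21.52; W sinα = 41.3
Slice 6: Δl = 2.0/cos31.2° = 2.338 m; N'_6 = 121·cos31.2° = 103.5; c'Δl = 33.20; W sinα = 62.7
Slice 7: Δl = 2.4/cos44.0° = 3.336 m; N'_7 = 64·cos44.0° = 46.0; c'Δl = 47.38; W sinα = 44.5
Σc'Δl = 226.6 kN/m; ΣN' = 889.1 kN/m; ΣW sinα = 168.3 kN/m
Resisting = 226.6 + 889.1·tan22.1° = 226.6 + 361.0 = 587.6 kN/m
FS = 587.6 / 168.3 = 3.491

FS = 3.49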